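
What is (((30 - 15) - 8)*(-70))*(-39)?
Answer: 19110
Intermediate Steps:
(((30 - 15) - 8)*(-70))*(-39) = ((15 - 8)*(-70))*(-39) = (7*(-70))*(-39) = -490*(-39) = 19110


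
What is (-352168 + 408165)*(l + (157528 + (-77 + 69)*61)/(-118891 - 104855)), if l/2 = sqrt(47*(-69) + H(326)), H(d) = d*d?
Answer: -4396884440/111873 + 111994*sqrt(103033) ≈ 3.5909e+7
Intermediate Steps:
H(d) = d**2
l = 2*sqrt(103033) (l = 2*sqrt(47*(-69) + 326**2) = 2*sqrt(-3243 + 106276) = 2*sqrt(103033) ≈ 641.97)
(-352168 + 408165)*(l + (157528 + (-77 + 69)*61)/(-118891 - 104855)) = (-352168 + 408165)*(2*sqrt(103033) + (157528 + (-77 + 69)*61)/(-118891 - 104855)) = 55997*(2*sqrt(103033) + (157528 - 8*61)/(-223746)) = 55997*(2*sqrt(103033) + (157528 - 488)*(-1/223746)) = 55997*(2*sqrt(103033) + 157040*(-1/223746)) = 55997*(2*sqrt(103033) - 78520/111873) = 55997*(-78520/111873 + 2*sqrt(103033)) = -4396884440/111873 + 111994*sqrt(103033)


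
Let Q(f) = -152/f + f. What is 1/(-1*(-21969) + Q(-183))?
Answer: 183/3986990 ≈ 4.5899e-5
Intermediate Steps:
Q(f) = f - 152/f
1/(-1*(-21969) + Q(-183)) = 1/(-1*(-21969) + (-183 - 152/(-183))) = 1/(21969 + (-183 - 152*(-1/183))) = 1/(21969 + (-183 + 152/183)) = 1/(21969 - 33337/183) = 1/(3986990/183) = 183/3986990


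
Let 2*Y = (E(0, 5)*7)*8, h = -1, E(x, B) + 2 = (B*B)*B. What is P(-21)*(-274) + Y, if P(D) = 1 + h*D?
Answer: -2584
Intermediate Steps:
E(x, B) = -2 + B³ (E(x, B) = -2 + (B*B)*B = -2 + B²*B = -2 + B³)
Y = 3444 (Y = (((-2 + 5³)*7)*8)/2 = (((-2 + 125)*7)*8)/2 = ((123*7)*8)/2 = (861*8)/2 = (½)*6888 = 3444)
P(D) = 1 - D
P(-21)*(-274) + Y = (1 - 1*(-21))*(-274) + 3444 = (1 + 21)*(-274) + 3444 = 22*(-274) + 3444 = -6028 + 3444 = -2584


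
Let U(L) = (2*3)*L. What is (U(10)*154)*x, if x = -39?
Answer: -360360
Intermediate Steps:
U(L) = 6*L
(U(10)*154)*x = ((6*10)*154)*(-39) = (60*154)*(-39) = 9240*(-39) = -360360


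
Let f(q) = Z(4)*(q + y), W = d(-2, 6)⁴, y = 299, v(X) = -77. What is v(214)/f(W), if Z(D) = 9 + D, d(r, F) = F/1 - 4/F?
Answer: -6237/1166815 ≈ -0.0053453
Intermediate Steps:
d(r, F) = F - 4/F (d(r, F) = F*1 - 4/F = F - 4/F)
W = 65536/81 (W = (6 - 4/6)⁴ = (6 - 4*⅙)⁴ = (6 - ⅔)⁴ = (16/3)⁴ = 65536/81 ≈ 809.09)
f(q) = 3887 + 13*q (f(q) = (9 + 4)*(q + 299) = 13*(299 + q) = 3887 + 13*q)
v(214)/f(W) = -77/(3887 + 13*(65536/81)) = -77/(3887 + 851968/81) = -77/1166815/81 = -77*81/1166815 = -6237/1166815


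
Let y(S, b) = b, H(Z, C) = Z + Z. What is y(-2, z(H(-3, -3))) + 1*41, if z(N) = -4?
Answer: 37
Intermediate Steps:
H(Z, C) = 2*Z
y(-2, z(H(-3, -3))) + 1*41 = -4 + 1*41 = -4 + 41 = 37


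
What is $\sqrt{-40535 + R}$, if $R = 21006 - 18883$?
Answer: $6 i \sqrt{1067} \approx 195.99 i$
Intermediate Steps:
$R = 2123$
$\sqrt{-40535 + R} = \sqrt{-40535 + 2123} = \sqrt{-38412} = 6 i \sqrt{1067}$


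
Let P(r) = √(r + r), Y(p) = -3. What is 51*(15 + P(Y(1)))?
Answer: 765 + 51*I*√6 ≈ 765.0 + 124.92*I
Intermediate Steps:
P(r) = √2*√r (P(r) = √(2*r) = √2*√r)
51*(15 + P(Y(1))) = 51*(15 + √2*√(-3)) = 51*(15 + √2*(I*√3)) = 51*(15 + I*√6) = 765 + 51*I*√6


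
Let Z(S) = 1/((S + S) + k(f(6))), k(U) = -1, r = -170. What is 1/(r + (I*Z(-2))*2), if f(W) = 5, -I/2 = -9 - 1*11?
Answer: -1/186 ≈ -0.0053763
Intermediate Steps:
I = 40 (I = -2*(-9 - 1*11) = -2*(-9 - 11) = -2*(-20) = 40)
Z(S) = 1/(-1 + 2*S) (Z(S) = 1/((S + S) - 1) = 1/(2*S - 1) = 1/(-1 + 2*S))
1/(r + (I*Z(-2))*2) = 1/(-170 + (40/(-1 + 2*(-2)))*2) = 1/(-170 + (40/(-1 - 4))*2) = 1/(-170 + (40/(-5))*2) = 1/(-170 + (40*(-1/5))*2) = 1/(-170 - 8*2) = 1/(-170 - 16) = 1/(-186) = -1/186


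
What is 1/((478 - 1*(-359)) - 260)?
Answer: 1/577 ≈ 0.0017331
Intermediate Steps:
1/((478 - 1*(-359)) - 260) = 1/((478 + 359) - 260) = 1/(837 - 260) = 1/577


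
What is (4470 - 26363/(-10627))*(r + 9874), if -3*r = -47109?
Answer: 1215650588581/10627 ≈ 1.1439e+8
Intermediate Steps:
r = 15703 (r = -1/3*(-47109) = 15703)
(4470 - 26363/(-10627))*(r + 9874) = (4470 - 26363/(-10627))*(15703 + 9874) = (4470 - 26363*(-1/10627))*25577 = (4470 + 26363/10627)*25577 = (47529053/10627)*25577 = 1215650588581/10627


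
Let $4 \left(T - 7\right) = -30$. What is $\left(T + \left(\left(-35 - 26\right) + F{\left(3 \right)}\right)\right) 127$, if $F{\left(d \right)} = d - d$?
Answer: $- \frac{15621}{2} \approx -7810.5$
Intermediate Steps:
$T = - \frac{1}{2}$ ($T = 7 + \frac{1}{4} \left(-30\right) = 7 - \frac{15}{2} = - \frac{1}{2} \approx -0.5$)
$F{\left(d \right)} = 0$
$\left(T + \left(\left(-35 - 26\right) + F{\left(3 \right)}\right)\right) 127 = \left(- \frac{1}{2} + \left(\left(-35 - 26\right) + 0\right)\right) 127 = \left(- \frac{1}{2} + \left(-61 + 0\right)\right) 127 = \left(- \frac{1}{2} - 61\right) 127 = \left(- \frac{123}{2}\right) 127 = - \frac{15621}{2}$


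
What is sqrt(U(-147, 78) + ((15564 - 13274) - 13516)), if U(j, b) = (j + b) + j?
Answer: I*sqrt(11442) ≈ 106.97*I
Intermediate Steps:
U(j, b) = b + 2*j (U(j, b) = (b + j) + j = b + 2*j)
sqrt(U(-147, 78) + ((15564 - 13274) - 13516)) = sqrt((78 + 2*(-147)) + ((15564 - 13274) - 13516)) = sqrt((78 - 294) + (2290 - 13516)) = sqrt(-216 - 11226) = sqrt(-11442) = I*sqrt(11442)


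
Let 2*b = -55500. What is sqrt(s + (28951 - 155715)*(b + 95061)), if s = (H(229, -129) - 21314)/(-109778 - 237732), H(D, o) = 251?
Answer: I*sqrt(296014215025025670)/5890 ≈ 92372.0*I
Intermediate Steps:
b = -27750 (b = (1/2)*(-55500) = -27750)
s = 357/5890 (s = (251 - 21314)/(-109778 - 237732) = -21063/(-347510) = -21063*(-1/347510) = 357/5890 ≈ 0.060611)
sqrt(s + (28951 - 155715)*(b + 95061)) = sqrt(357/5890 + (28951 - 155715)*(-27750 + 95061)) = sqrt(357/5890 - 126764*67311) = sqrt(357/5890 - 8532611604) = sqrt(-50257082347203/5890) = I*sqrt(296014215025025670)/5890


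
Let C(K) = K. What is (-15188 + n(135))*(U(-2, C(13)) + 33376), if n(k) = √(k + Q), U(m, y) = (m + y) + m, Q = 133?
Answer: -507051380 + 66770*√67 ≈ -5.0650e+8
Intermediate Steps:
U(m, y) = y + 2*m
n(k) = √(133 + k) (n(k) = √(k + 133) = √(133 + k))
(-15188 + n(135))*(U(-2, C(13)) + 33376) = (-15188 + √(133 + 135))*((13 + 2*(-2)) + 33376) = (-15188 + √268)*((13 - 4) + 33376) = (-15188 + 2*√67)*(9 + 33376) = (-15188 + 2*√67)*33385 = -507051380 + 66770*√67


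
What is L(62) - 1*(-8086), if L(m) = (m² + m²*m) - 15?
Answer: 250243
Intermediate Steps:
L(m) = -15 + m² + m³ (L(m) = (m² + m³) - 15 = -15 + m² + m³)
L(62) - 1*(-8086) = (-15 + 62² + 62³) - 1*(-8086) = (-15 + 3844 + 238328) + 8086 = 242157 + 8086 = 250243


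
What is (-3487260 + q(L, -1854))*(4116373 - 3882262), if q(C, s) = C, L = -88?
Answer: -816426527628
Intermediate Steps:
(-3487260 + q(L, -1854))*(4116373 - 3882262) = (-3487260 - 88)*(4116373 - 3882262) = -3487348*234111 = -816426527628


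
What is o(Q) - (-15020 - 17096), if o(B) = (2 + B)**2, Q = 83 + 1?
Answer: 39512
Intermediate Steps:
Q = 84
o(Q) - (-15020 - 17096) = (2 + 84)**2 - (-15020 - 17096) = 86**2 - 1*(-32116) = 7396 + 32116 = 39512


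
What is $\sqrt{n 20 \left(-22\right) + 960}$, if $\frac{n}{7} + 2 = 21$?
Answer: $2 i \sqrt{14390} \approx 239.92 i$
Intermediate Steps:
$n = 133$ ($n = -14 + 7 \cdot 21 = -14 + 147 = 133$)
$\sqrt{n 20 \left(-22\right) + 960} = \sqrt{133 \cdot 20 \left(-22\right) + 960} = \sqrt{2660 \left(-22\right) + 960} = \sqrt{-58520 + 960} = \sqrt{-57560} = 2 i \sqrt{14390}$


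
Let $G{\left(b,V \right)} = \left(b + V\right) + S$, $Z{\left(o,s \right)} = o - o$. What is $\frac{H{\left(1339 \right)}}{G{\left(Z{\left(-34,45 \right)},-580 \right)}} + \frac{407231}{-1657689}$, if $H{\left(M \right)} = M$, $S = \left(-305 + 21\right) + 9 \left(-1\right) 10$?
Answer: $- \frac{79034665}{47922282} \approx -1.6492$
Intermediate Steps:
$S = -374$ ($S = -284 - 90 = -374$)
$Z{\left(o,s \right)} = 0$
$G{\left(b,V \right)} = -374 + V + b$ ($G{\left(b,V \right)} = \left(b + V\right) - 374 = \left(V + b\right) - 374 = -374 + V + b$)
$\frac{H{\left(1339 \right)}}{G{\left(Z{\left(-34,45 \right)},-580 \right)}} + \frac{407231}{-1657689} = \frac{1339}{-374 - 580 + 0} + \frac{407231}{-1657689} = \frac{1339}{-954} + 407231 \left(- \frac{1}{1657689}\right) = 1339 \left(- \frac{1}{954}\right) - \frac{37021}{150699} = - \frac{1339}{954} - \frac{37021}{150699} = - \frac{79034665}{47922282}$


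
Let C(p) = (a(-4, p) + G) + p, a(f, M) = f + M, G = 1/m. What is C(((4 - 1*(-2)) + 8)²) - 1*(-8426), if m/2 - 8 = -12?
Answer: 70511/8 ≈ 8813.9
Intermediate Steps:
m = -8 (m = 16 + 2*(-12) = 16 - 24 = -8)
G = -⅛ (G = 1/(-8) = -⅛ ≈ -0.12500)
a(f, M) = M + f
C(p) = -33/8 + 2*p (C(p) = ((p - 4) - ⅛) + p = ((-4 + p) - ⅛) + p = (-33/8 + p) + p = -33/8 + 2*p)
C(((4 - 1*(-2)) + 8)²) - 1*(-8426) = (-33/8 + 2*((4 - 1*(-2)) + 8)²) - 1*(-8426) = (-33/8 + 2*((4 + 2) + 8)²) + 8426 = (-33/8 + 2*(6 + 8)²) + 8426 = (-33/8 + 2*14²) + 8426 = (-33/8 + 2*196) + 8426 = (-33/8 + 392) + 8426 = 3103/8 + 8426 = 70511/8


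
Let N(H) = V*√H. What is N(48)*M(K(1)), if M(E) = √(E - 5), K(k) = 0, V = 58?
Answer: 232*I*√15 ≈ 898.53*I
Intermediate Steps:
N(H) = 58*√H
M(E) = √(-5 + E)
N(48)*M(K(1)) = (58*√48)*√(-5 + 0) = (58*(4*√3))*√(-5) = (232*√3)*(I*√5) = 232*I*√15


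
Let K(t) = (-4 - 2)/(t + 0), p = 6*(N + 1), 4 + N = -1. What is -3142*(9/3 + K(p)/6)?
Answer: -114683/12 ≈ -9556.9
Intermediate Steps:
N = -5 (N = -4 - 1 = -5)
p = -24 (p = 6*(-5 + 1) = 6*(-4) = -24)
K(t) = -6/t
-3142*(9/3 + K(p)/6) = -3142*(9/3 - 6/(-24)/6) = -3142*(9*(⅓) - 6*(-1/24)*(⅙)) = -3142*(3 + (¼)*(⅙)) = -3142*(3 + 1/24) = -3142*73/24 = -114683/12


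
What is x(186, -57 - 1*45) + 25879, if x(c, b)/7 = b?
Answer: 25165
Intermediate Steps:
x(c, b) = 7*b
x(186, -57 - 1*45) + 25879 = 7*(-57 - 1*45) + 25879 = 7*(-57 - 45) + 25879 = 7*(-102) + 25879 = -714 + 25879 = 25165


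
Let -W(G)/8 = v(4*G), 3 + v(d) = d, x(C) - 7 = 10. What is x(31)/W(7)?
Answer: -17/200 ≈ -0.085000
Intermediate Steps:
x(C) = 17 (x(C) = 7 + 10 = 17)
v(d) = -3 + d
W(G) = 24 - 32*G (W(G) = -8*(-3 + 4*G) = 24 - 32*G)
x(31)/W(7) = 17/(24 - 32*7) = 17/(24 - 224) = 17/(-200) = 17*(-1/200) = -17/200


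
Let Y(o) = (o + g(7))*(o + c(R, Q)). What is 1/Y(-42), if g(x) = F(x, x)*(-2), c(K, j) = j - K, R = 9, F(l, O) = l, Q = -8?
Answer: 1/3304 ≈ 0.00030266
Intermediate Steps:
g(x) = -2*x (g(x) = x*(-2) = -2*x)
Y(o) = (-17 + o)*(-14 + o) (Y(o) = (o - 2*7)*(o + (-8 - 1*9)) = (o - 14)*(o + (-8 - 9)) = (-14 + o)*(o - 17) = (-14 + o)*(-17 + o) = (-17 + o)*(-14 + o))
1/Y(-42) = 1/(238 + (-42)² - 31*(-42)) = 1/(238 + 1764 + 1302) = 1/3304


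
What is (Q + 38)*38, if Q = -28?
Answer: 380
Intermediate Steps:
(Q + 38)*38 = (-28 + 38)*38 = 10*38 = 380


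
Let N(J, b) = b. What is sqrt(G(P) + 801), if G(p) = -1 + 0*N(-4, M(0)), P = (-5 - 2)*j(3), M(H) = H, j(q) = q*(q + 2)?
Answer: 20*sqrt(2) ≈ 28.284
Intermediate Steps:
j(q) = q*(2 + q)
P = -105 (P = (-5 - 2)*(3*(2 + 3)) = -21*5 = -7*15 = -105)
G(p) = -1 (G(p) = -1 + 0*0 = -1 + 0 = -1)
sqrt(G(P) + 801) = sqrt(-1 + 801) = sqrt(800) = 20*sqrt(2)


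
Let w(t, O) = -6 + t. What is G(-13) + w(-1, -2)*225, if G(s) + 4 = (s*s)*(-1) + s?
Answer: -1761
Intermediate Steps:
G(s) = -4 + s - s² (G(s) = -4 + ((s*s)*(-1) + s) = -4 + (s²*(-1) + s) = -4 + (-s² + s) = -4 + (s - s²) = -4 + s - s²)
G(-13) + w(-1, -2)*225 = (-4 - 13 - 1*(-13)²) + (-6 - 1)*225 = (-4 - 13 - 1*169) - 7*225 = (-4 - 13 - 169) - 1575 = -186 - 1575 = -1761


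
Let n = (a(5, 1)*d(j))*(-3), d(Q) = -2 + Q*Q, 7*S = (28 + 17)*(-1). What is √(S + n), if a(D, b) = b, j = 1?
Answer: 2*I*√42/7 ≈ 1.8516*I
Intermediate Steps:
S = -45/7 (S = ((28 + 17)*(-1))/7 = (45*(-1))/7 = (⅐)*(-45) = -45/7 ≈ -6.4286)
d(Q) = -2 + Q²
n = 3 (n = (1*(-2 + 1²))*(-3) = (1*(-2 + 1))*(-3) = (1*(-1))*(-3) = -1*(-3) = 3)
√(S + n) = √(-45/7 + 3) = √(-24/7) = 2*I*√42/7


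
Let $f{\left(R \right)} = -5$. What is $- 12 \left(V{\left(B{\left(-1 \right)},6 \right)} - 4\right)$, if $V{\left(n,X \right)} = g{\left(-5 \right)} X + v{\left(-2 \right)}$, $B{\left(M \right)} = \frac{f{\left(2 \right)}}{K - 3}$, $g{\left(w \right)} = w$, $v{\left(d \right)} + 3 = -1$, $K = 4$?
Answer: $456$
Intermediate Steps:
$v{\left(d \right)} = -4$ ($v{\left(d \right)} = -3 - 1 = -4$)
$B{\left(M \right)} = -5$ ($B{\left(M \right)} = - \frac{5}{4 - 3} = - \frac{5}{1} = \left(-5\right) 1 = -5$)
$V{\left(n,X \right)} = -4 - 5 X$ ($V{\left(n,X \right)} = - 5 X - 4 = -4 - 5 X$)
$- 12 \left(V{\left(B{\left(-1 \right)},6 \right)} - 4\right) = - 12 \left(\left(-4 - 30\right) - 4\right) = - 12 \left(-34 - 4\right) = \left(-12\right) \left(-38\right) = 456$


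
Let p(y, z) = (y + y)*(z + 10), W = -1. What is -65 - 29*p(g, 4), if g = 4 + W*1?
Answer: -2501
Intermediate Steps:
g = 3 (g = 4 - 1*1 = 4 - 1 = 3)
p(y, z) = 2*y*(10 + z) (p(y, z) = (2*y)*(10 + z) = 2*y*(10 + z))
-65 - 29*p(g, 4) = -65 - 58*3*(10 + 4) = -65 - 58*3*14 = -65 - 29*84 = -65 - 2436 = -2501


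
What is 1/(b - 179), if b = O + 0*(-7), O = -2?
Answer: -1/181 ≈ -0.0055249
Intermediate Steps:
b = -2 (b = -2 + 0*(-7) = -2 + 0 = -2)
1/(b - 179) = 1/(-2 - 179) = 1/(-181) = -1/181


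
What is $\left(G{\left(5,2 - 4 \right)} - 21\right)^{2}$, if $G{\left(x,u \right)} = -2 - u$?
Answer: $441$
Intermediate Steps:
$\left(G{\left(5,2 - 4 \right)} - 21\right)^{2} = \left(\left(-2 - \left(2 - 4\right)\right) - 21\right)^{2} = \left(\left(-2 - -2\right) - 21\right)^{2} = \left(\left(-2 + 2\right) - 21\right)^{2} = \left(0 - 21\right)^{2} = \left(-21\right)^{2} = 441$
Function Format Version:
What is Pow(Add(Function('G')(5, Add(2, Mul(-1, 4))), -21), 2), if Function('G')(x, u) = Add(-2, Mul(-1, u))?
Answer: 441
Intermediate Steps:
Pow(Add(Function('G')(5, Add(2, Mul(-1, 4))), -21), 2) = Pow(Add(Add(-2, Mul(-1, Add(2, Mul(-1, 4)))), -21), 2) = Pow(Add(Add(-2, Mul(-1, Add(2, -4))), -21), 2) = Pow(Add(Add(-2, Mul(-1, -2)), -21), 2) = Pow(Add(Add(-2, 2), -21), 2) = Pow(Add(0, -21), 2) = Pow(-21, 2) = 441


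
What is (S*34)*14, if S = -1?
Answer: -476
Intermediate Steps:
(S*34)*14 = -1*34*14 = -34*14 = -476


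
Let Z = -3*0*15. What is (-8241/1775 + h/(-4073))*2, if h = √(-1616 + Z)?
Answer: -16482/1775 - 8*I*√101/4073 ≈ -9.2856 - 0.01974*I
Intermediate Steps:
Z = 0 (Z = 0*15 = 0)
h = 4*I*√101 (h = √(-1616 + 0) = √(-1616) = 4*I*√101 ≈ 40.2*I)
(-8241/1775 + h/(-4073))*2 = (-8241/1775 + (4*I*√101)/(-4073))*2 = (-8241*1/1775 + (4*I*√101)*(-1/4073))*2 = (-8241/1775 - 4*I*√101/4073)*2 = -16482/1775 - 8*I*√101/4073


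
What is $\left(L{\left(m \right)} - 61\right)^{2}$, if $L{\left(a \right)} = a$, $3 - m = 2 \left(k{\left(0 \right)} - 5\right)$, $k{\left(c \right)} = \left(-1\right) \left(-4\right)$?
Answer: $3136$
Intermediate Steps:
$k{\left(c \right)} = 4$
$m = 5$ ($m = 3 - 2 \left(4 - 5\right) = 3 - 2 \left(-1\right) = 3 - -2 = 3 + 2 = 5$)
$\left(L{\left(m \right)} - 61\right)^{2} = \left(5 - 61\right)^{2} = \left(-56\right)^{2} = 3136$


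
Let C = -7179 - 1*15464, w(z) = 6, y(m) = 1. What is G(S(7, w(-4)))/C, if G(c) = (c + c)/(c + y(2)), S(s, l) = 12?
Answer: -24/294359 ≈ -8.1533e-5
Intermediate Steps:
G(c) = 2*c/(1 + c) (G(c) = (c + c)/(c + 1) = (2*c)/(1 + c) = 2*c/(1 + c))
C = -22643 (C = -7179 - 15464 = -22643)
G(S(7, w(-4)))/C = (2*12/(1 + 12))/(-22643) = (2*12/13)*(-1/22643) = (2*12*(1/13))*(-1/22643) = (24/13)*(-1/22643) = -24/294359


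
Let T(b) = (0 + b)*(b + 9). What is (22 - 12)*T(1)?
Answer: 100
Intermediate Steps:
T(b) = b*(9 + b)
(22 - 12)*T(1) = (22 - 12)*(1*(9 + 1)) = 10*(1*10) = 10*10 = 100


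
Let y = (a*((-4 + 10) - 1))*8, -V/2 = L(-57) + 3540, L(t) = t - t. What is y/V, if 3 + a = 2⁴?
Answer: -13/177 ≈ -0.073446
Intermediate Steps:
L(t) = 0
a = 13 (a = -3 + 2⁴ = -3 + 16 = 13)
V = -7080 (V = -2*(0 + 3540) = -2*3540 = -7080)
y = 520 (y = (13*((-4 + 10) - 1))*8 = (13*(6 - 1))*8 = (13*5)*8 = 65*8 = 520)
y/V = 520/(-7080) = 520*(-1/7080) = -13/177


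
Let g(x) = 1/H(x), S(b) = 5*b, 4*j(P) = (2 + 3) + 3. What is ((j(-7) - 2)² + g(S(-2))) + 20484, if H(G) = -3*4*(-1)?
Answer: 245809/12 ≈ 20484.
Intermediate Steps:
H(G) = 12 (H(G) = -12*(-1) = 12)
j(P) = 2 (j(P) = ((2 + 3) + 3)/4 = (5 + 3)/4 = (¼)*8 = 2)
g(x) = 1/12
((j(-7) - 2)² + g(S(-2))) + 20484 = ((2 - 2)² + 1/12) + 20484 = (0² + 1/12) + 20484 = (0 + 1/12) + 20484 = 1/12 + 20484 = 245809/12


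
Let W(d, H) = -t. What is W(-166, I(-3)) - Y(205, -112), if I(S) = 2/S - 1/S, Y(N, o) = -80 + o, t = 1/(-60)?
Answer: 11521/60 ≈ 192.02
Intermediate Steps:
t = -1/60 ≈ -0.016667
I(S) = 1/S
W(d, H) = 1/60 (W(d, H) = -1*(-1/60) = 1/60)
W(-166, I(-3)) - Y(205, -112) = 1/60 - (-80 - 112) = 1/60 - 1*(-192) = 1/60 + 192 = 11521/60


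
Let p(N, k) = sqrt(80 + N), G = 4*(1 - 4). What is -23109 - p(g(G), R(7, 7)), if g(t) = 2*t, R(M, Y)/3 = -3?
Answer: -23109 - 2*sqrt(14) ≈ -23116.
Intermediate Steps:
G = -12 (G = 4*(-3) = -12)
R(M, Y) = -9 (R(M, Y) = 3*(-3) = -9)
-23109 - p(g(G), R(7, 7)) = -23109 - sqrt(80 + 2*(-12)) = -23109 - sqrt(80 - 24) = -23109 - sqrt(56) = -23109 - 2*sqrt(14)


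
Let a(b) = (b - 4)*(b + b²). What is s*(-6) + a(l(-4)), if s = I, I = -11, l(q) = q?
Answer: -30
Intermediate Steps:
s = -11
a(b) = (-4 + b)*(b + b²)
s*(-6) + a(l(-4)) = -11*(-6) - 4*(-4 + (-4)² - 3*(-4)) = 66 - 4*(-4 + 16 + 12) = 66 - 4*24 = 66 - 96 = -30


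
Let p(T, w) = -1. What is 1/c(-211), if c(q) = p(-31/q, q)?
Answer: -1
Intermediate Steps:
c(q) = -1
1/c(-211) = 1/(-1) = -1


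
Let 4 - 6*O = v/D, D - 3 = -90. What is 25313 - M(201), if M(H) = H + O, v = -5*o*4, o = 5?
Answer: 6554108/261 ≈ 25112.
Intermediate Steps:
D = -87 (D = 3 - 90 = -87)
v = -100 (v = -5*5*4 = -25*4 = -100)
O = 124/261 (O = ⅔ - (-50)/(3*(-87)) = ⅔ - (-50)*(-1)/(3*87) = ⅔ - ⅙*100/87 = ⅔ - 50/261 = 124/261 ≈ 0.47510)
M(H) = 124/261 + H (M(H) = H + 124/261 = 124/261 + H)
25313 - M(201) = 25313 - (124/261 + 201) = 25313 - 1*52585/261 = 25313 - 52585/261 = 6554108/261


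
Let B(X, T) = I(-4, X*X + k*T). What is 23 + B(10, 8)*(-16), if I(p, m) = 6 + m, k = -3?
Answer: -1289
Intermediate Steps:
B(X, T) = 6 + X² - 3*T (B(X, T) = 6 + (X*X - 3*T) = 6 + (X² - 3*T) = 6 + X² - 3*T)
23 + B(10, 8)*(-16) = 23 + (6 + 10² - 3*8)*(-16) = 23 + (6 + 100 - 24)*(-16) = 23 + 82*(-16) = 23 - 1312 = -1289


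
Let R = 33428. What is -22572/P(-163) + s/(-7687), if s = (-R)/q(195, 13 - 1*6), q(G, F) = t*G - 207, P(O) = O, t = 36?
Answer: 1182135646496/8536559553 ≈ 138.48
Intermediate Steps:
q(G, F) = -207 + 36*G (q(G, F) = 36*G - 207 = -207 + 36*G)
s = -33428/6813 (s = (-1*33428)/(-207 + 36*195) = -33428/(-207 + 7020) = -33428/6813 ≈ -4.9065)
-22572/P(-163) + s/(-7687) = -22572/(-163) - 33428/6813/(-7687) = -22572*(-1/163) - 33428/6813*(-1/7687) = 22572/163 + 33428/52371531 = 1182135646496/8536559553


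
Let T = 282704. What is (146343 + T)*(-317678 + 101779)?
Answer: -92630818253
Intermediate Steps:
(146343 + T)*(-317678 + 101779) = (146343 + 282704)*(-317678 + 101779) = 429047*(-215899) = -92630818253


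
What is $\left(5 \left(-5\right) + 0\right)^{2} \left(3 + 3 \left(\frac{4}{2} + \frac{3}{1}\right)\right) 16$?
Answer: $180000$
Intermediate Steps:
$\left(5 \left(-5\right) + 0\right)^{2} \left(3 + 3 \left(\frac{4}{2} + \frac{3}{1}\right)\right) 16 = \left(-25 + 0\right)^{2} \left(3 + 3 \left(4 \cdot \frac{1}{2} + 3 \cdot 1\right)\right) 16 = \left(-25\right)^{2} \left(3 + 3 \left(2 + 3\right)\right) 16 = 625 \left(3 + 3 \cdot 5\right) 16 = 625 \left(3 + 15\right) 16 = 625 \cdot 18 \cdot 16 = 11250 \cdot 16 = 180000$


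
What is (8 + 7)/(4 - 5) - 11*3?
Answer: -48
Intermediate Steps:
(8 + 7)/(4 - 5) - 11*3 = 15/(-1) - 33 = 15*(-1) - 33 = -15 - 33 = -48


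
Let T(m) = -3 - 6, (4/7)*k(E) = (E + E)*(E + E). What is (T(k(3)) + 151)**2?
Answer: 20164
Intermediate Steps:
k(E) = 7*E**2 (k(E) = 7*((E + E)*(E + E))/4 = 7*((2*E)*(2*E))/4 = 7*(4*E**2)/4 = 7*E**2)
T(m) = -9
(T(k(3)) + 151)**2 = (-9 + 151)**2 = 142**2 = 20164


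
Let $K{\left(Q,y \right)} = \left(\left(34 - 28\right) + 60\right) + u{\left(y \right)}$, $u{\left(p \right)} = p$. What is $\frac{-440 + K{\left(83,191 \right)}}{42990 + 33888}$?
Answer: $- \frac{61}{25626} \approx -0.0023804$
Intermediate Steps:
$K{\left(Q,y \right)} = 66 + y$ ($K{\left(Q,y \right)} = \left(\left(34 - 28\right) + 60\right) + y = \left(6 + 60\right) + y = 66 + y$)
$\frac{-440 + K{\left(83,191 \right)}}{42990 + 33888} = \frac{-440 + \left(66 + 191\right)}{42990 + 33888} = \frac{-440 + 257}{76878} = \left(-183\right) \frac{1}{76878} = - \frac{61}{25626}$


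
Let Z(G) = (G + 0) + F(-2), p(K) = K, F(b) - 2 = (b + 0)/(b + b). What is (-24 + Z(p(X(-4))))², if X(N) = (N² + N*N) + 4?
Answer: 841/4 ≈ 210.25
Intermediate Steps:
X(N) = 4 + 2*N² (X(N) = (N² + N²) + 4 = 2*N² + 4 = 4 + 2*N²)
F(b) = 5/2 (F(b) = 2 + (b + 0)/(b + b) = 2 + b/((2*b)) = 2 + b*(1/(2*b)) = 2 + ½ = 5/2)
Z(G) = 5/2 + G (Z(G) = (G + 0) + 5/2 = G + 5/2 = 5/2 + G)
(-24 + Z(p(X(-4))))² = (-24 + (5/2 + (4 + 2*(-4)²)))² = (-24 + (5/2 + (4 + 2*16)))² = (-24 + (5/2 + (4 + 32)))² = (-24 + (5/2 + 36))² = (-24 + 77/2)² = (29/2)² = 841/4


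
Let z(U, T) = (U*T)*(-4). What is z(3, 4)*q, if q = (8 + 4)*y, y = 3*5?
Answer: -8640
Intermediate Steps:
y = 15
z(U, T) = -4*T*U (z(U, T) = (T*U)*(-4) = -4*T*U)
q = 180 (q = (8 + 4)*15 = 12*15 = 180)
z(3, 4)*q = -4*4*3*180 = -48*180 = -8640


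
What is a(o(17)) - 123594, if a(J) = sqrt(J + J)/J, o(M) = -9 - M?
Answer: -123594 - I*sqrt(13)/13 ≈ -1.2359e+5 - 0.27735*I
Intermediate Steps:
a(J) = sqrt(2)/sqrt(J) (a(J) = sqrt(2*J)/J = (sqrt(2)*sqrt(J))/J = sqrt(2)/sqrt(J))
a(o(17)) - 123594 = sqrt(2)/sqrt(-9 - 1*17) - 123594 = sqrt(2)/sqrt(-9 - 17) - 123594 = sqrt(2)/sqrt(-26) - 123594 = sqrt(2)*(-I*sqrt(26)/26) - 123594 = -I*sqrt(13)/13 - 123594 = -123594 - I*sqrt(13)/13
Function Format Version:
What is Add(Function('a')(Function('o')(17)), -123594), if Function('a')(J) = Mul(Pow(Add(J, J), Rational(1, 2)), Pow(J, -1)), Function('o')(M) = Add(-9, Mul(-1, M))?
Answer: Add(-123594, Mul(Rational(-1, 13), I, Pow(13, Rational(1, 2)))) ≈ Add(-1.2359e+5, Mul(-0.27735, I))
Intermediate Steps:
Function('a')(J) = Mul(Pow(2, Rational(1, 2)), Pow(J, Rational(-1, 2))) (Function('a')(J) = Mul(Pow(Mul(2, J), Rational(1, 2)), Pow(J, -1)) = Mul(Mul(Pow(2, Rational(1, 2)), Pow(J, Rational(1, 2))), Pow(J, -1)) = Mul(Pow(2, Rational(1, 2)), Pow(J, Rational(-1, 2))))
Add(Function('a')(Function('o')(17)), -123594) = Add(Mul(Pow(2, Rational(1, 2)), Pow(Add(-9, Mul(-1, 17)), Rational(-1, 2))), -123594) = Add(Mul(Pow(2, Rational(1, 2)), Pow(Add(-9, -17), Rational(-1, 2))), -123594) = Add(Mul(Pow(2, Rational(1, 2)), Pow(-26, Rational(-1, 2))), -123594) = Add(Mul(Pow(2, Rational(1, 2)), Mul(Rational(-1, 26), I, Pow(26, Rational(1, 2)))), -123594) = Add(Mul(Rational(-1, 13), I, Pow(13, Rational(1, 2))), -123594) = Add(-123594, Mul(Rational(-1, 13), I, Pow(13, Rational(1, 2))))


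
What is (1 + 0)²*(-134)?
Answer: -134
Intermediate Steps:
(1 + 0)²*(-134) = 1²*(-134) = 1*(-134) = -134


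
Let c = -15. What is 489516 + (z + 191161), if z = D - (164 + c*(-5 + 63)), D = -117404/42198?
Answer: 14376441215/21099 ≈ 6.8138e+5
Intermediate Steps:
D = -58702/21099 (D = -117404*1/42198 = -58702/21099 ≈ -2.7822)
z = 14837192/21099 (z = -58702/21099 - (164 - 15*(-5 + 63)) = -58702/21099 - (164 - 15*58) = -58702/21099 - (164 - 870) = -58702/21099 - 1*(-706) = -58702/21099 + 706 = 14837192/21099 ≈ 703.22)
489516 + (z + 191161) = 489516 + (14837192/21099 + 191161) = 489516 + 4048143131/21099 = 14376441215/21099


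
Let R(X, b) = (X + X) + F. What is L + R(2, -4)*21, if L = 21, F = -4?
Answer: 21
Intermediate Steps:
R(X, b) = -4 + 2*X (R(X, b) = (X + X) - 4 = 2*X - 4 = -4 + 2*X)
L + R(2, -4)*21 = 21 + (-4 + 2*2)*21 = 21 + (-4 + 4)*21 = 21 + 0*21 = 21 + 0 = 21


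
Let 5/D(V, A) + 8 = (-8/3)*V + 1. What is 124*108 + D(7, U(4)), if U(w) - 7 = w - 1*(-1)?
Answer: 1031169/77 ≈ 13392.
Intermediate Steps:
U(w) = 8 + w (U(w) = 7 + (w - 1*(-1)) = 7 + (w + 1) = 7 + (1 + w) = 8 + w)
D(V, A) = 5/(-7 - 8*V/3) (D(V, A) = 5/(-8 + ((-8/3)*V + 1)) = 5/(-8 + ((-8*1/3)*V + 1)) = 5/(-8 + (-8*V/3 + 1)) = 5/(-8 + (1 - 8*V/3)) = 5/(-7 - 8*V/3))
124*108 + D(7, U(4)) = 124*108 - 15/(21 + 8*7) = 13392 - 15/(21 + 56) = 13392 - 15/77 = 1031169/77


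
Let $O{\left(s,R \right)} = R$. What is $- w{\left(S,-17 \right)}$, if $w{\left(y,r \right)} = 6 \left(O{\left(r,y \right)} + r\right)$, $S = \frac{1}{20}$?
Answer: $\frac{1017}{10} \approx 101.7$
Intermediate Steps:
$S = \frac{1}{20} \approx 0.05$
$w{\left(y,r \right)} = 6 r + 6 y$ ($w{\left(y,r \right)} = 6 \left(y + r\right) = 6 \left(r + y\right) = 6 r + 6 y$)
$- w{\left(S,-17 \right)} = - (6 \left(-17\right) + 6 \cdot \frac{1}{20}) = - (-102 + \frac{3}{10}) = \left(-1\right) \left(- \frac{1017}{10}\right) = \frac{1017}{10}$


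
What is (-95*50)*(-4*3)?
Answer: 57000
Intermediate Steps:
(-95*50)*(-4*3) = -4750*(-12) = 57000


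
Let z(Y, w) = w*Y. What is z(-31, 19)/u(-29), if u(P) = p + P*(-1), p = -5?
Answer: -589/24 ≈ -24.542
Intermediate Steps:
z(Y, w) = Y*w
u(P) = -5 - P (u(P) = -5 + P*(-1) = -5 - P)
z(-31, 19)/u(-29) = (-31*19)/(-5 - 1*(-29)) = -589/(-5 + 29) = -589/24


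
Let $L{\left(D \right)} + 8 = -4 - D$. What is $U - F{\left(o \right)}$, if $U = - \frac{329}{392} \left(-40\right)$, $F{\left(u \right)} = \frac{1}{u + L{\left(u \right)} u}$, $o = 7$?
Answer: $\frac{4231}{126} \approx 33.579$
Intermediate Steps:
$L{\left(D \right)} = -12 - D$ ($L{\left(D \right)} = -8 - \left(4 + D\right) = -12 - D$)
$F{\left(u \right)} = \frac{1}{u + u \left(-12 - u\right)}$ ($F{\left(u \right)} = \frac{1}{u + \left(-12 - u\right) u} = \frac{1}{u + u \left(-12 - u\right)}$)
$U = \frac{235}{7}$ ($U = \left(-329\right) \frac{1}{392} \left(-40\right) = \left(- \frac{47}{56}\right) \left(-40\right) = \frac{235}{7} \approx 33.571$)
$U - F{\left(o \right)} = \frac{235}{7} - - \frac{1}{7 \left(11 + 7\right)} = \frac{235}{7} - \left(-1\right) \frac{1}{7} \cdot \frac{1}{18} = \frac{235}{7} - - \frac{1}{126} = \frac{235}{7} + \frac{1}{126} = \frac{4231}{126}$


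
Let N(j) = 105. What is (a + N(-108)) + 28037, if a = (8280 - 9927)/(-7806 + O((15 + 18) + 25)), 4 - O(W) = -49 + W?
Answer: 219818809/7811 ≈ 28142.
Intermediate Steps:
O(W) = 53 - W (O(W) = 4 - (-49 + W) = 4 + (49 - W) = 53 - W)
a = 1647/7811 (a = (8280 - 9927)/(-7806 + (53 - ((15 + 18) + 25))) = -1647/(-7806 + (53 - (33 + 25))) = -1647/(-7806 + (53 - 1*58)) = -1647/(-7806 + (53 - 58)) = -1647/(-7806 - 5) = -1647/(-7811) = -1647*(-1/7811) = 1647/7811 ≈ 0.21086)
(a + N(-108)) + 28037 = (1647/7811 + 105) + 28037 = 821802/7811 + 28037 = 219818809/7811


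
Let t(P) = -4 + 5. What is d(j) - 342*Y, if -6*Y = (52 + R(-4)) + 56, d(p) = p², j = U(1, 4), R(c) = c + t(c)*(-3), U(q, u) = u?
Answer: 5773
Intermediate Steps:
t(P) = 1
R(c) = -3 + c (R(c) = c + 1*(-3) = c - 3 = -3 + c)
j = 4
Y = -101/6 (Y = -((52 + (-3 - 4)) + 56)/6 = -((52 - 7) + 56)/6 = -(45 + 56)/6 = -⅙*101 = -101/6 ≈ -16.833)
d(j) - 342*Y = 4² - 342*(-101/6) = 16 + 5757 = 5773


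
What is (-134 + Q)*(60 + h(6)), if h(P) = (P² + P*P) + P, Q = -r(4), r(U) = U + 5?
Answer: -19734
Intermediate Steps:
r(U) = 5 + U
Q = -9 (Q = -(5 + 4) = -1*9 = -9)
h(P) = P + 2*P² (h(P) = (P² + P²) + P = 2*P² + P = P + 2*P²)
(-134 + Q)*(60 + h(6)) = (-134 - 9)*(60 + 6*(1 + 2*6)) = -143*(60 + 6*(1 + 12)) = -143*(60 + 6*13) = -143*(60 + 78) = -143*138 = -19734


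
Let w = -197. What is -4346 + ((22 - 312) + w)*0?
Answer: -4346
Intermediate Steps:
-4346 + ((22 - 312) + w)*0 = -4346 + ((22 - 312) - 197)*0 = -4346 + (-290 - 197)*0 = -4346 - 487*0 = -4346 + 0 = -4346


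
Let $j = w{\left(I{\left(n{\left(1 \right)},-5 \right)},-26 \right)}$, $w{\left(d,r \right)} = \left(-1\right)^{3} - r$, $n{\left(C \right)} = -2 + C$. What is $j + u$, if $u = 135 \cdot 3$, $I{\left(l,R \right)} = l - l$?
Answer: $430$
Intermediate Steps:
$I{\left(l,R \right)} = 0$
$w{\left(d,r \right)} = -1 - r$
$j = 25$ ($j = -1 - -26 = -1 + 26 = 25$)
$u = 405$
$j + u = 25 + 405 = 430$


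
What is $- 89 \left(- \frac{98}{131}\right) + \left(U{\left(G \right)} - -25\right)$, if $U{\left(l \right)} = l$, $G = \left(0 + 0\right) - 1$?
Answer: $\frac{11866}{131} \approx 90.58$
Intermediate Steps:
$G = -1$ ($G = 0 - 1 = -1$)
$- 89 \left(- \frac{98}{131}\right) + \left(U{\left(G \right)} - -25\right) = - 89 \left(- \frac{98}{131}\right) - -24 = - 89 \left(\left(-98\right) \frac{1}{131}\right) + \left(-1 + 25\right) = \left(-89\right) \left(- \frac{98}{131}\right) + 24 = \frac{8722}{131} + 24 = \frac{11866}{131}$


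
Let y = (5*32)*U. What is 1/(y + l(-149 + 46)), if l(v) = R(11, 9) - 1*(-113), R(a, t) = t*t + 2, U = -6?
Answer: -1/764 ≈ -0.0013089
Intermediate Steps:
R(a, t) = 2 + t² (R(a, t) = t² + 2 = 2 + t²)
l(v) = 196 (l(v) = (2 + 9²) - 1*(-113) = (2 + 81) + 113 = 83 + 113 = 196)
y = -960 (y = (5*32)*(-6) = 160*(-6) = -960)
1/(y + l(-149 + 46)) = 1/(-960 + 196) = 1/(-764) = -1/764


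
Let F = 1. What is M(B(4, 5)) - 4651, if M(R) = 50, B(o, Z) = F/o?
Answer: -4601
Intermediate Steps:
B(o, Z) = 1/o
M(B(4, 5)) - 4651 = 50 - 4651 = -4601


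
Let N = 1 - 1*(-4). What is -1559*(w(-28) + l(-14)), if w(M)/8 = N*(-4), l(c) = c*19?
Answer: 664134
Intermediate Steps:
N = 5 (N = 1 + 4 = 5)
l(c) = 19*c
w(M) = -160 (w(M) = 8*(5*(-4)) = 8*(-20) = -160)
-1559*(w(-28) + l(-14)) = -1559*(-160 + 19*(-14)) = -1559*(-160 - 266) = -1559*(-426) = 664134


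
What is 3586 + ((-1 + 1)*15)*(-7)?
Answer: 3586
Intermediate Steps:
3586 + ((-1 + 1)*15)*(-7) = 3586 + (0*15)*(-7) = 3586 + 0*(-7) = 3586 + 0 = 3586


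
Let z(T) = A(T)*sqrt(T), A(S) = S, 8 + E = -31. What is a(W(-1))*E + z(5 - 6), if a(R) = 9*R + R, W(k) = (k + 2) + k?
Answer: -I ≈ -1.0*I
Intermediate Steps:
E = -39 (E = -8 - 31 = -39)
z(T) = T**(3/2) (z(T) = T*sqrt(T) = T**(3/2))
W(k) = 2 + 2*k (W(k) = (2 + k) + k = 2 + 2*k)
a(R) = 10*R
a(W(-1))*E + z(5 - 6) = (10*(2 + 2*(-1)))*(-39) + (5 - 6)**(3/2) = (10*(2 - 2))*(-39) + (-1)**(3/2) = (10*0)*(-39) - I = 0*(-39) - I = 0 - I = -I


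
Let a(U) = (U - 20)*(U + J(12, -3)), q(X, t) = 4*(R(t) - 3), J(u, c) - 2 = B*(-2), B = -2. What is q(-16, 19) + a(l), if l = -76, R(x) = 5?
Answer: 6728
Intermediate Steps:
J(u, c) = 6 (J(u, c) = 2 - 2*(-2) = 2 + 4 = 6)
q(X, t) = 8 (q(X, t) = 4*(5 - 3) = 4*2 = 8)
a(U) = (-20 + U)*(6 + U) (a(U) = (U - 20)*(U + 6) = (-20 + U)*(6 + U))
q(-16, 19) + a(l) = 8 + (-120 + (-76)² - 14*(-76)) = 8 + (-120 + 5776 + 1064) = 8 + 6720 = 6728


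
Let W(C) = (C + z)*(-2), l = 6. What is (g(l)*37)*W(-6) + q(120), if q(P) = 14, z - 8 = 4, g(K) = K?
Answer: -2650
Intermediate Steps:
z = 12 (z = 8 + 4 = 12)
W(C) = -24 - 2*C (W(C) = (C + 12)*(-2) = (12 + C)*(-2) = -24 - 2*C)
(g(l)*37)*W(-6) + q(120) = (6*37)*(-24 - 2*(-6)) + 14 = 222*(-24 + 12) + 14 = 222*(-12) + 14 = -2664 + 14 = -2650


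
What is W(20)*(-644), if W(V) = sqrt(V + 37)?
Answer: -644*sqrt(57) ≈ -4862.1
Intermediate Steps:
W(V) = sqrt(37 + V)
W(20)*(-644) = sqrt(37 + 20)*(-644) = sqrt(57)*(-644) = -644*sqrt(57)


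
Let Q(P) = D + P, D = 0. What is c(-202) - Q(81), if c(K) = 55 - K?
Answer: 176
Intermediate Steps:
Q(P) = P (Q(P) = 0 + P = P)
c(-202) - Q(81) = (55 - 1*(-202)) - 1*81 = (55 + 202) - 81 = 257 - 81 = 176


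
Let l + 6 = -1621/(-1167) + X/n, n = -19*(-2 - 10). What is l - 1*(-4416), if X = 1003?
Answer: 130548361/29564 ≈ 4415.8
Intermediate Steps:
n = 228 (n = -19*(-12) = 228)
l = -6263/29564 (l = -6 + (-1621/(-1167) + 1003/228) = -6 + (-1621*(-1/1167) + 1003*(1/228)) = -6 + (1621/1167 + 1003/228) = -6 + 171121/29564 = -6263/29564 ≈ -0.21185)
l - 1*(-4416) = -6263/29564 - 1*(-4416) = -6263/29564 + 4416 = 130548361/29564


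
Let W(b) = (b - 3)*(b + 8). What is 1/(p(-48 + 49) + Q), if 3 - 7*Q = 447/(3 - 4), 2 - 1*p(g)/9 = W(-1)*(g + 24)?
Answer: 7/44676 ≈ 0.00015668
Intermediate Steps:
W(b) = (-3 + b)*(8 + b)
p(g) = 6066 + 252*g (p(g) = 18 - 9*(-24 + (-1)² + 5*(-1))*(g + 24) = 18 - 9*(-24 + 1 - 5)*(24 + g) = 18 - (-252)*(24 + g) = 18 - 9*(-672 - 28*g) = 18 + (6048 + 252*g) = 6066 + 252*g)
Q = 450/7 (Q = 3/7 - 447/(7*(3 - 4)) = 3/7 - 447/(7*(-1)) = 3/7 - (-1)*447/7 = 3/7 - ⅐*(-447) = 3/7 + 447/7 = 450/7 ≈ 64.286)
1/(p(-48 + 49) + Q) = 1/((6066 + 252*(-48 + 49)) + 450/7) = 1/((6066 + 252*1) + 450/7) = 1/((6066 + 252) + 450/7) = 1/(6318 + 450/7) = 1/(44676/7) = 7/44676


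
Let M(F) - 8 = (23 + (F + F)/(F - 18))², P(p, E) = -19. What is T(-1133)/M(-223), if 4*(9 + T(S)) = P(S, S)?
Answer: -290405/13211916 ≈ -0.021981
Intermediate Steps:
T(S) = -55/4 (T(S) = -9 + (¼)*(-19) = -9 - 19/4 = -55/4)
M(F) = 8 + (23 + 2*F/(-18 + F))² (M(F) = 8 + (23 + (F + F)/(F - 18))² = 8 + (23 + (2*F)/(-18 + F))² = 8 + (23 + 2*F/(-18 + F))²)
T(-1133)/M(-223) = -55/(4*(8 + (-414 + 25*(-223))²/(-18 - 223)²)) = -55/(4*(8 + (-414 - 5575)²/(-241)²)) = -55/(4*(8 + (-5989)²*(1/58081))) = -55/(4*(8 + 35868121*(1/58081))) = -55/(4*(8 + 35868121/58081)) = -55/(4*36332769/58081) = -55/4*58081/36332769 = -290405/13211916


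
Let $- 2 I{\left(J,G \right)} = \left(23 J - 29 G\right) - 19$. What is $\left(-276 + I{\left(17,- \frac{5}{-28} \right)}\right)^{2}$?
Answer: $\frac{661878529}{3136} \approx 2.1106 \cdot 10^{5}$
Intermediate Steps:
$I{\left(J,G \right)} = \frac{19}{2} - \frac{23 J}{2} + \frac{29 G}{2}$ ($I{\left(J,G \right)} = - \frac{\left(23 J - 29 G\right) - 19}{2} = - \frac{\left(- 29 G + 23 J\right) - 19}{2} = - \frac{-19 - 29 G + 23 J}{2} = \frac{19}{2} - \frac{23 J}{2} + \frac{29 G}{2}$)
$\left(-276 + I{\left(17,- \frac{5}{-28} \right)}\right)^{2} = \left(-276 + \left(\frac{19}{2} - \frac{391}{2} + \frac{29 \left(- \frac{5}{-28}\right)}{2}\right)\right)^{2} = \left(-276 + \left(\frac{19}{2} - \frac{391}{2} + \frac{29 \left(\left(-5\right) \left(- \frac{1}{28}\right)\right)}{2}\right)\right)^{2} = \left(-276 + \left(\frac{19}{2} - \frac{391}{2} + \frac{29}{2} \cdot \frac{5}{28}\right)\right)^{2} = \left(-276 + \left(\frac{19}{2} - \frac{391}{2} + \frac{145}{56}\right)\right)^{2} = \left(-276 - \frac{10271}{56}\right)^{2} = \left(- \frac{25727}{56}\right)^{2} = \frac{661878529}{3136}$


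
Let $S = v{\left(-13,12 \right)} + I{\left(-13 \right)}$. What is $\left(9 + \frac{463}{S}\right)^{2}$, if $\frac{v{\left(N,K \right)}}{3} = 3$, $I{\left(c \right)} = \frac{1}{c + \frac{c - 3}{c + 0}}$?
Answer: $\frac{6908103225}{1860496} \approx 3713.0$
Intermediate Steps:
$I{\left(c \right)} = \frac{1}{c + \frac{-3 + c}{c}}$
$v{\left(N,K \right)} = 9$ ($v{\left(N,K \right)} = 3 \cdot 3 = 9$)
$S = \frac{1364}{153}$ ($S = 9 - \frac{13}{-3 - 13 + \left(-13\right)^{2}} = 9 - \frac{13}{-3 - 13 + 169} = 9 - \frac{13}{153} = \frac{1364}{153} \approx 8.915$)
$\left(9 + \frac{463}{S}\right)^{2} = \left(9 + \frac{463}{\frac{1364}{153}}\right)^{2} = \left(9 + 463 \cdot \frac{153}{1364}\right)^{2} = \left(9 + \frac{70839}{1364}\right)^{2} = \left(\frac{83115}{1364}\right)^{2} = \frac{6908103225}{1860496}$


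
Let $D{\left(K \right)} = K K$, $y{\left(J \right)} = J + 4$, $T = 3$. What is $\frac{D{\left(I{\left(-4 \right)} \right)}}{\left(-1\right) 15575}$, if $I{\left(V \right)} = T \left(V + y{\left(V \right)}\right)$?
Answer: $- \frac{144}{15575} \approx -0.0092456$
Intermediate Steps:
$y{\left(J \right)} = 4 + J$
$I{\left(V \right)} = 12 + 6 V$ ($I{\left(V \right)} = 3 \left(V + \left(4 + V\right)\right) = 3 \left(4 + 2 V\right) = 12 + 6 V$)
$D{\left(K \right)} = K^{2}$
$\frac{D{\left(I{\left(-4 \right)} \right)}}{\left(-1\right) 15575} = \frac{\left(12 + 6 \left(-4\right)\right)^{2}}{\left(-1\right) 15575} = \frac{\left(12 - 24\right)^{2}}{-15575} = \left(-12\right)^{2} \left(- \frac{1}{15575}\right) = 144 \left(- \frac{1}{15575}\right) = - \frac{144}{15575}$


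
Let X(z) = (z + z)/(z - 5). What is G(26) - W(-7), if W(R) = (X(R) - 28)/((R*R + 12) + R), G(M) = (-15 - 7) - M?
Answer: -15391/324 ≈ -47.503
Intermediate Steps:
G(M) = -22 - M
X(z) = 2*z/(-5 + z) (X(z) = (2*z)/(-5 + z) = 2*z/(-5 + z))
W(R) = (-28 + 2*R/(-5 + R))/(12 + R + R**2) (W(R) = (2*R/(-5 + R) - 28)/((R*R + 12) + R) = (-28 + 2*R/(-5 + R))/((R**2 + 12) + R) = (-28 + 2*R/(-5 + R))/((12 + R**2) + R) = (-28 + 2*R/(-5 + R))/(12 + R + R**2))
G(26) - W(-7) = (-22 - 1*26) - 2*(70 - 13*(-7))/((-5 - 7)*(12 - 7 + (-7)**2)) = (-22 - 26) - 2*(70 + 91)/((-12)*(12 - 7 + 49)) = -48 - 2*(-1)*161/(12*54) = -48 - 1*(-161/324) = -48 + 161/324 = -15391/324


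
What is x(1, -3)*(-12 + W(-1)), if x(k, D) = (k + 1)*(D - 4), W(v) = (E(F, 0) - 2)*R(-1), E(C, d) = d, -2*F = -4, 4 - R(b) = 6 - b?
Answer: 84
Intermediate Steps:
R(b) = -2 + b (R(b) = 4 - (6 - b) = 4 + (-6 + b) = -2 + b)
F = 2 (F = -½*(-4) = 2)
W(v) = 6 (W(v) = (0 - 2)*(-2 - 1) = -2*(-3) = 6)
x(k, D) = (1 + k)*(-4 + D)
x(1, -3)*(-12 + W(-1)) = (-4 - 3 - 4*1 - 3*1)*(-12 + 6) = (-4 - 3 - 4 - 3)*(-6) = -14*(-6) = 84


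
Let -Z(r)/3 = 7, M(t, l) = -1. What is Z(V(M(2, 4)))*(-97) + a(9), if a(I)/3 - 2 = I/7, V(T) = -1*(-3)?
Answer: 14328/7 ≈ 2046.9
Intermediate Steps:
V(T) = 3
Z(r) = -21 (Z(r) = -3*7 = -21)
a(I) = 6 + 3*I/7 (a(I) = 6 + 3*(I/7) = 6 + 3*I/7)
Z(V(M(2, 4)))*(-97) + a(9) = -21*(-97) + (6 + (3/7)*9) = 2037 + (6 + 27/7) = 2037 + 69/7 = 14328/7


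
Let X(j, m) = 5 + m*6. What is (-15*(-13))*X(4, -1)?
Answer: -195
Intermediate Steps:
X(j, m) = 5 + 6*m
(-15*(-13))*X(4, -1) = (-15*(-13))*(5 + 6*(-1)) = 195*(5 - 6) = 195*(-1) = -195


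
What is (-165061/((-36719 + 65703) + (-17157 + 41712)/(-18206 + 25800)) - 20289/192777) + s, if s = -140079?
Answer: -1981537688560944030/14145272688209 ≈ -1.4008e+5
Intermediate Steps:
(-165061/((-36719 + 65703) + (-17157 + 41712)/(-18206 + 25800)) - 20289/192777) + s = (-165061/((-36719 + 65703) + (-17157 + 41712)/(-18206 + 25800)) - 20289/192777) - 140079 = (-165061/(28984 + 24555/7594) - 20289*1/192777) - 140079 = (-165061/(28984 + 24555*(1/7594)) - 6763/64259) - 140079 = (-165061/(28984 + 24555/7594) - 6763/64259) - 140079 = (-165061/220129051/7594 - 6763/64259) - 140079 = (-165061*7594/220129051 - 6763/64259) - 140079 = (-1253473234/220129051 - 6763/64259) - 140079 = -82035669315519/14145272688209 - 140079 = -1981537688560944030/14145272688209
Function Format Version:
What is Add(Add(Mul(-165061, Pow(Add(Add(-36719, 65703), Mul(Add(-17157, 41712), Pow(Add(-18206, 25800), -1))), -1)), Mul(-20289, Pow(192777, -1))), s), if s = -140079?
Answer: Rational(-1981537688560944030, 14145272688209) ≈ -1.4008e+5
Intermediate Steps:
Add(Add(Mul(-165061, Pow(Add(Add(-36719, 65703), Mul(Add(-17157, 41712), Pow(Add(-18206, 25800), -1))), -1)), Mul(-20289, Pow(192777, -1))), s) = Add(Add(Mul(-165061, Pow(Add(Add(-36719, 65703), Mul(Add(-17157, 41712), Pow(Add(-18206, 25800), -1))), -1)), Mul(-20289, Pow(192777, -1))), -140079) = Add(Add(Mul(-165061, Pow(Add(28984, Mul(24555, Pow(7594, -1))), -1)), Mul(-20289, Rational(1, 192777))), -140079) = Add(Add(Mul(-165061, Pow(Add(28984, Mul(24555, Rational(1, 7594))), -1)), Rational(-6763, 64259)), -140079) = Add(Add(Mul(-165061, Pow(Add(28984, Rational(24555, 7594)), -1)), Rational(-6763, 64259)), -140079) = Add(Add(Mul(-165061, Pow(Rational(220129051, 7594), -1)), Rational(-6763, 64259)), -140079) = Add(Add(Mul(-165061, Rational(7594, 220129051)), Rational(-6763, 64259)), -140079) = Add(Add(Rational(-1253473234, 220129051), Rational(-6763, 64259)), -140079) = Add(Rational(-82035669315519, 14145272688209), -140079) = Rational(-1981537688560944030, 14145272688209)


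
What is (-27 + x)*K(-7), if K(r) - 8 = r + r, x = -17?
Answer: 264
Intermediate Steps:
K(r) = 8 + 2*r (K(r) = 8 + (r + r) = 8 + 2*r)
(-27 + x)*K(-7) = (-27 - 17)*(8 + 2*(-7)) = -44*(8 - 14) = -44*(-6) = 264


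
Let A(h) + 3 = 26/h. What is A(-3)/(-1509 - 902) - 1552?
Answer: -11225581/7233 ≈ -1552.0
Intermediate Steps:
A(h) = -3 + 26/h
A(-3)/(-1509 - 902) - 1552 = (-3 + 26/(-3))/(-1509 - 902) - 1552 = (-3 + 26*(-⅓))/(-2411) - 1552 = (-3 - 26/3)*(-1/2411) - 1552 = -35/3*(-1/2411) - 1552 = 35/7233 - 1552 = -11225581/7233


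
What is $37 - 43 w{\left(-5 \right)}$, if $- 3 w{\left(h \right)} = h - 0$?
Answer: $- \frac{104}{3} \approx -34.667$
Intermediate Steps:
$w{\left(h \right)} = - \frac{h}{3}$ ($w{\left(h \right)} = - \frac{h - 0}{3} = - \frac{h + 0}{3} = - \frac{h}{3}$)
$37 - 43 w{\left(-5 \right)} = 37 - 43 \left(\left(- \frac{1}{3}\right) \left(-5\right)\right) = 37 - \frac{215}{3} = - \frac{104}{3}$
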